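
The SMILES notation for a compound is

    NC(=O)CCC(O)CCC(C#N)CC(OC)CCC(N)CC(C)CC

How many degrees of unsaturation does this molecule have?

3

Degree of unsaturation = (number of rings) + (number of π bonds).
Ring closures in the SMILES: 0.
π bonds: 1 double bond (each 1 DoU), 1 triple bond (each 2 DoU) → 3 DoU from unsaturation.
Total DoU = 0 + 3 = 3.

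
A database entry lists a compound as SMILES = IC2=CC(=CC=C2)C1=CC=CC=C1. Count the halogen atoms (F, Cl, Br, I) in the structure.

Halogen atoms appear at heavy-atom position 1 (1×I).
Halogen count: 1.

1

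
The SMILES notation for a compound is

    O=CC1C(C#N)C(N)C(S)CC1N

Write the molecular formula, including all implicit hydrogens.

Walk through each heavy atom and fill implicit hydrogens from standard valence (C 4, N 3, O 2, S 2, halogen 1):
  atom 1: O, bond orders sum to 2 (valence 2) → 0 H
  atom 2: C, bond orders sum to 3 (valence 4) → 1 H
  atom 3: C, bond orders sum to 3 (valence 4) → 1 H
  atom 4: C, bond orders sum to 3 (valence 4) → 1 H
  atom 5: C, bond orders sum to 4 (valence 4) → 0 H
  atom 6: N, bond orders sum to 3 (valence 3) → 0 H
  atom 7: C, bond orders sum to 3 (valence 4) → 1 H
  atom 8: N, bond orders sum to 1 (valence 3) → 2 H
  atom 9: C, bond orders sum to 3 (valence 4) → 1 H
  atom 10: S, bond orders sum to 1 (valence 2) → 1 H
  atom 11: C, bond orders sum to 2 (valence 4) → 2 H
  atom 12: C, bond orders sum to 3 (valence 4) → 1 H
  atom 13: N, bond orders sum to 1 (valence 3) → 2 H
Totals → C:8, H:13, N:3, O:1, S:1.

C8H13N3OS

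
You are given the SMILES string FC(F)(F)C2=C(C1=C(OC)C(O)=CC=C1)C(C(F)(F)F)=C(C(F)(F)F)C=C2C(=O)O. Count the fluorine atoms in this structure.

Scan the SMILES for F atoms (remember two-letter symbols like Cl and Br are single atoms).
Fluorine count: 9.

9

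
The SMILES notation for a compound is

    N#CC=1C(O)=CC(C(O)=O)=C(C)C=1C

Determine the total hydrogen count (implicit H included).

9

Walk through each heavy atom and fill implicit hydrogens from standard valence (C 4, N 3, O 2, S 2, halogen 1):
  atom 1: N, bond orders sum to 3 (valence 3) → 0 H
  atom 2: C, bond orders sum to 4 (valence 4) → 0 H
  atom 3: C, bond orders sum to 4 (valence 4) → 0 H
  atom 4: C, bond orders sum to 4 (valence 4) → 0 H
  atom 5: O, bond orders sum to 1 (valence 2) → 1 H
  atom 6: C, bond orders sum to 3 (valence 4) → 1 H
  atom 7: C, bond orders sum to 4 (valence 4) → 0 H
  atom 8: C, bond orders sum to 4 (valence 4) → 0 H
  atom 9: O, bond orders sum to 1 (valence 2) → 1 H
  atom 10: O, bond orders sum to 2 (valence 2) → 0 H
  atom 11: C, bond orders sum to 4 (valence 4) → 0 H
  atom 12: C, bond orders sum to 1 (valence 4) → 3 H
  atom 13: C, bond orders sum to 4 (valence 4) → 0 H
  atom 14: C, bond orders sum to 1 (valence 4) → 3 H
Total hydrogens: 9.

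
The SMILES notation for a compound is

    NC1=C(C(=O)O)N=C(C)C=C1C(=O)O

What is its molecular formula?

C8H8N2O4

Walk through each heavy atom and fill implicit hydrogens from standard valence (C 4, N 3, O 2, S 2, halogen 1):
  atom 1: N, bond orders sum to 1 (valence 3) → 2 H
  atom 2: C, bond orders sum to 4 (valence 4) → 0 H
  atom 3: C, bond orders sum to 4 (valence 4) → 0 H
  atom 4: C, bond orders sum to 4 (valence 4) → 0 H
  atom 5: O, bond orders sum to 2 (valence 2) → 0 H
  atom 6: O, bond orders sum to 1 (valence 2) → 1 H
  atom 7: N, bond orders sum to 3 (valence 3) → 0 H
  atom 8: C, bond orders sum to 4 (valence 4) → 0 H
  atom 9: C, bond orders sum to 1 (valence 4) → 3 H
  atom 10: C, bond orders sum to 3 (valence 4) → 1 H
  atom 11: C, bond orders sum to 4 (valence 4) → 0 H
  atom 12: C, bond orders sum to 4 (valence 4) → 0 H
  atom 13: O, bond orders sum to 2 (valence 2) → 0 H
  atom 14: O, bond orders sum to 1 (valence 2) → 1 H
Totals → C:8, H:8, N:2, O:4.
In Hill order: C8H8N2O4.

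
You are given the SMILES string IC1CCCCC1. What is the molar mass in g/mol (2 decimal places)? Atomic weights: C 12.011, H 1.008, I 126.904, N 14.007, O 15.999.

210.06 g/mol

First, the molecular formula is C6H11I (counting implicit H from valence).
  C: 6 × 12.011 = 72.066
  H: 11 × 1.008 = 11.088
  I: 1 × 126.904 = 126.904
Sum: 6×12.011 + 11×1.008 + 1×126.904 = 210.058 → 210.06 g/mol.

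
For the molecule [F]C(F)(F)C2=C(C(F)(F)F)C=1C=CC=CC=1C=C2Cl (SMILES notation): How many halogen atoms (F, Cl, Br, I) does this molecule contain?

7

Halogen atoms appear at heavy-atom positions 1, 3, 4, 8, 9, 10, 19 (1×Cl, 6×F).
Halogen count: 7.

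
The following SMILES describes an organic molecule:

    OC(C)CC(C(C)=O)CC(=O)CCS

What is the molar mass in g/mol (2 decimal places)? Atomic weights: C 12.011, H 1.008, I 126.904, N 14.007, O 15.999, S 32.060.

218.31 g/mol

First, the molecular formula is C10H18O3S (counting implicit H from valence).
  C: 10 × 12.011 = 120.110
  H: 18 × 1.008 = 18.144
  O: 3 × 15.999 = 47.997
  S: 1 × 32.060 = 32.060
Sum: 10×12.011 + 18×1.008 + 3×15.999 + 1×32.060 = 218.311 → 218.31 g/mol.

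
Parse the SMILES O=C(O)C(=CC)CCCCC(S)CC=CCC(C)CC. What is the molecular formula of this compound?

Walk through each heavy atom and fill implicit hydrogens from standard valence (C 4, N 3, O 2, S 2, halogen 1):
  atom 1: O, bond orders sum to 2 (valence 2) → 0 H
  atom 2: C, bond orders sum to 4 (valence 4) → 0 H
  atom 3: O, bond orders sum to 1 (valence 2) → 1 H
  atom 4: C, bond orders sum to 4 (valence 4) → 0 H
  atom 5: C, bond orders sum to 3 (valence 4) → 1 H
  atom 6: C, bond orders sum to 1 (valence 4) → 3 H
  atom 7: C, bond orders sum to 2 (valence 4) → 2 H
  atom 8: C, bond orders sum to 2 (valence 4) → 2 H
  atom 9: C, bond orders sum to 2 (valence 4) → 2 H
  atom 10: C, bond orders sum to 2 (valence 4) → 2 H
  atom 11: C, bond orders sum to 3 (valence 4) → 1 H
  atom 12: S, bond orders sum to 1 (valence 2) → 1 H
  atom 13: C, bond orders sum to 2 (valence 4) → 2 H
  atom 14: C, bond orders sum to 3 (valence 4) → 1 H
  atom 15: C, bond orders sum to 3 (valence 4) → 1 H
  atom 16: C, bond orders sum to 2 (valence 4) → 2 H
  atom 17: C, bond orders sum to 3 (valence 4) → 1 H
  atom 18: C, bond orders sum to 1 (valence 4) → 3 H
  atom 19: C, bond orders sum to 2 (valence 4) → 2 H
  atom 20: C, bond orders sum to 1 (valence 4) → 3 H
Totals → C:17, H:30, O:2, S:1.

C17H30O2S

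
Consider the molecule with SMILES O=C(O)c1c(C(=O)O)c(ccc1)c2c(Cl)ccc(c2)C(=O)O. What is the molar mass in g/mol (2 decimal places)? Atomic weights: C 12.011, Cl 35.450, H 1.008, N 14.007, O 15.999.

320.68 g/mol

First, the molecular formula is C15H9ClO6 (counting implicit H from valence).
  C: 15 × 12.011 = 180.165
  Cl: 1 × 35.450 = 35.450
  H: 9 × 1.008 = 9.072
  O: 6 × 15.999 = 95.994
Sum: 15×12.011 + 1×35.450 + 9×1.008 + 6×15.999 = 320.681 → 320.68 g/mol.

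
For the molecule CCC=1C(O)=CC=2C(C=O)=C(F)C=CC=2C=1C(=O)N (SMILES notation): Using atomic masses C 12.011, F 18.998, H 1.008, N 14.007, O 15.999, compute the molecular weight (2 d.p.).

261.25 g/mol

First, the molecular formula is C14H12FNO3 (counting implicit H from valence).
  C: 14 × 12.011 = 168.154
  F: 1 × 18.998 = 18.998
  H: 12 × 1.008 = 12.096
  N: 1 × 14.007 = 14.007
  O: 3 × 15.999 = 47.997
Sum: 14×12.011 + 1×18.998 + 12×1.008 + 1×14.007 + 3×15.999 = 261.252 → 261.25 g/mol.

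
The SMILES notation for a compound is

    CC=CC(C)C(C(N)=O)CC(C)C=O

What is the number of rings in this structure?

In SMILES, each pair of matching ring-closure digits denotes one ring-closing bond; the number of such bonds equals the number of independent rings.
Ring-closure bonds here: 0.

0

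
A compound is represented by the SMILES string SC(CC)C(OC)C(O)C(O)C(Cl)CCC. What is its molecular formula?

C11H23ClO3S

Walk through each heavy atom and fill implicit hydrogens from standard valence (C 4, N 3, O 2, S 2, halogen 1):
  atom 1: S, bond orders sum to 1 (valence 2) → 1 H
  atom 2: C, bond orders sum to 3 (valence 4) → 1 H
  atom 3: C, bond orders sum to 2 (valence 4) → 2 H
  atom 4: C, bond orders sum to 1 (valence 4) → 3 H
  atom 5: C, bond orders sum to 3 (valence 4) → 1 H
  atom 6: O, bond orders sum to 2 (valence 2) → 0 H
  atom 7: C, bond orders sum to 1 (valence 4) → 3 H
  atom 8: C, bond orders sum to 3 (valence 4) → 1 H
  atom 9: O, bond orders sum to 1 (valence 2) → 1 H
  atom 10: C, bond orders sum to 3 (valence 4) → 1 H
  atom 11: O, bond orders sum to 1 (valence 2) → 1 H
  atom 12: C, bond orders sum to 3 (valence 4) → 1 H
  atom 13: Cl (halogen, monovalent) → 0 H
  atom 14: C, bond orders sum to 2 (valence 4) → 2 H
  atom 15: C, bond orders sum to 2 (valence 4) → 2 H
  atom 16: C, bond orders sum to 1 (valence 4) → 3 H
Totals → C:11, H:23, Cl:1, O:3, S:1.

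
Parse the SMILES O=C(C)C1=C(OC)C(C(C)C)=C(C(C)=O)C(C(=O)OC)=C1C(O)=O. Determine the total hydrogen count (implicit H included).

20

Walk through each heavy atom and fill implicit hydrogens from standard valence (C 4, N 3, O 2, S 2, halogen 1):
  atom 1: O, bond orders sum to 2 (valence 2) → 0 H
  atom 2: C, bond orders sum to 4 (valence 4) → 0 H
  atom 3: C, bond orders sum to 1 (valence 4) → 3 H
  atom 4: C, bond orders sum to 4 (valence 4) → 0 H
  atom 5: C, bond orders sum to 4 (valence 4) → 0 H
  atom 6: O, bond orders sum to 2 (valence 2) → 0 H
  atom 7: C, bond orders sum to 1 (valence 4) → 3 H
  atom 8: C, bond orders sum to 4 (valence 4) → 0 H
  atom 9: C, bond orders sum to 3 (valence 4) → 1 H
  atom 10: C, bond orders sum to 1 (valence 4) → 3 H
  atom 11: C, bond orders sum to 1 (valence 4) → 3 H
  atom 12: C, bond orders sum to 4 (valence 4) → 0 H
  atom 13: C, bond orders sum to 4 (valence 4) → 0 H
  atom 14: C, bond orders sum to 1 (valence 4) → 3 H
  atom 15: O, bond orders sum to 2 (valence 2) → 0 H
  atom 16: C, bond orders sum to 4 (valence 4) → 0 H
  atom 17: C, bond orders sum to 4 (valence 4) → 0 H
  atom 18: O, bond orders sum to 2 (valence 2) → 0 H
  atom 19: O, bond orders sum to 2 (valence 2) → 0 H
  atom 20: C, bond orders sum to 1 (valence 4) → 3 H
  atom 21: C, bond orders sum to 4 (valence 4) → 0 H
  atom 22: C, bond orders sum to 4 (valence 4) → 0 H
  atom 23: O, bond orders sum to 1 (valence 2) → 1 H
  atom 24: O, bond orders sum to 2 (valence 2) → 0 H
Total hydrogens: 20.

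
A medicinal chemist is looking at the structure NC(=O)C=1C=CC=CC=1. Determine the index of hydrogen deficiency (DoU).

Degree of unsaturation = (number of rings) + (number of π bonds).
Ring closures in the SMILES: 1.
π bonds: 4 double bonds (each 1 DoU) → 4 DoU from unsaturation.
Total DoU = 1 + 4 = 5.

5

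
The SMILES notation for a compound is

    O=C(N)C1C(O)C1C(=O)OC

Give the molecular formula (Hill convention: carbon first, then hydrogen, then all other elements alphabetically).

C6H9NO4

Walk through each heavy atom and fill implicit hydrogens from standard valence (C 4, N 3, O 2, S 2, halogen 1):
  atom 1: O, bond orders sum to 2 (valence 2) → 0 H
  atom 2: C, bond orders sum to 4 (valence 4) → 0 H
  atom 3: N, bond orders sum to 1 (valence 3) → 2 H
  atom 4: C, bond orders sum to 3 (valence 4) → 1 H
  atom 5: C, bond orders sum to 3 (valence 4) → 1 H
  atom 6: O, bond orders sum to 1 (valence 2) → 1 H
  atom 7: C, bond orders sum to 3 (valence 4) → 1 H
  atom 8: C, bond orders sum to 4 (valence 4) → 0 H
  atom 9: O, bond orders sum to 2 (valence 2) → 0 H
  atom 10: O, bond orders sum to 2 (valence 2) → 0 H
  atom 11: C, bond orders sum to 1 (valence 4) → 3 H
Totals → C:6, H:9, N:1, O:4.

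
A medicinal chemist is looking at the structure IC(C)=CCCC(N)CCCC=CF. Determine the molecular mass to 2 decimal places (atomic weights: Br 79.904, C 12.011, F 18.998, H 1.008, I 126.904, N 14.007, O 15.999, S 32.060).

311.18 g/mol

First, the molecular formula is C11H19FIN (counting implicit H from valence).
  C: 11 × 12.011 = 132.121
  F: 1 × 18.998 = 18.998
  H: 19 × 1.008 = 19.152
  I: 1 × 126.904 = 126.904
  N: 1 × 14.007 = 14.007
Sum: 11×12.011 + 1×18.998 + 19×1.008 + 1×126.904 + 1×14.007 = 311.182 → 311.18 g/mol.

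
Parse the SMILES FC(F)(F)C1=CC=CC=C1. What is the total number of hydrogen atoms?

5

Walk through each heavy atom and fill implicit hydrogens from standard valence (C 4, N 3, O 2, S 2, halogen 1):
  atom 1: F (halogen, monovalent) → 0 H
  atom 2: C, bond orders sum to 4 (valence 4) → 0 H
  atom 3: F (halogen, monovalent) → 0 H
  atom 4: F (halogen, monovalent) → 0 H
  atom 5: C, bond orders sum to 4 (valence 4) → 0 H
  atom 6: C, bond orders sum to 3 (valence 4) → 1 H
  atom 7: C, bond orders sum to 3 (valence 4) → 1 H
  atom 8: C, bond orders sum to 3 (valence 4) → 1 H
  atom 9: C, bond orders sum to 3 (valence 4) → 1 H
  atom 10: C, bond orders sum to 3 (valence 4) → 1 H
Total hydrogens: 5.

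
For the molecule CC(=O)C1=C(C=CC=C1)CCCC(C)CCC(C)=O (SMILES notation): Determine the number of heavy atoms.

19

Every atom symbol written in the SMILES (organic subset) is one heavy atom; implicit H are not written.
Heavy atoms by element → C:17, O:2.
Total: 19.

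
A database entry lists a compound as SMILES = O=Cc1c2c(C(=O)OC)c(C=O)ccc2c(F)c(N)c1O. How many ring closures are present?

In SMILES, each pair of matching ring-closure digits denotes one ring-closing bond; the number of such bonds equals the number of independent rings.
Ring-closure bonds here: 2.

2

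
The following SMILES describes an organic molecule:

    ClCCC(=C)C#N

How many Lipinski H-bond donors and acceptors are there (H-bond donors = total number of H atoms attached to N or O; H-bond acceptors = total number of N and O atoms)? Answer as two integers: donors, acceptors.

Donors: find every N or O and count the H atoms it carries.
  atom 7 (N): bond orders sum to 3 → 0 H
Lipinski HBD = 0.
Acceptors: N atoms = 1, O atoms = 0 → HBA = 1.

0, 1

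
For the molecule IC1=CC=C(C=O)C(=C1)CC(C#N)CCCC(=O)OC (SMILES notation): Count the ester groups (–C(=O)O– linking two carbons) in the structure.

The ester motif appears at heavy-atom position 17 in the SMILES.
Other groups present: 1 aldehyde, 1 nitrile.
Ester count: 1.

1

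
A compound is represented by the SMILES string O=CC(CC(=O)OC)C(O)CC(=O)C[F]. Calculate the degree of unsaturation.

3

Molecular formula: C9H13FO5.
DoU = (2C + 2 + N − H − X) / 2, where X is the halogen count and O/S are ignored.
    = (2·9 + 2 + 0 − 13 − 1) / 2 = 6 / 2 = 3.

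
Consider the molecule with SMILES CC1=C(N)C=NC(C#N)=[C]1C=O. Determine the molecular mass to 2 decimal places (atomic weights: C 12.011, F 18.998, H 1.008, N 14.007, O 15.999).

First, the molecular formula is C8H7N3O (counting implicit H from valence).
  C: 8 × 12.011 = 96.088
  H: 7 × 1.008 = 7.056
  N: 3 × 14.007 = 42.021
  O: 1 × 15.999 = 15.999
Sum: 8×12.011 + 7×1.008 + 3×14.007 + 1×15.999 = 161.164 → 161.16 g/mol.

161.16 g/mol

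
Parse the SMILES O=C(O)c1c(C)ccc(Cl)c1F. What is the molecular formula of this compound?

C8H6ClFO2

Walk through each heavy atom and fill implicit hydrogens from standard valence (C 4, N 3, O 2, S 2, halogen 1); for lowercase aromatic atoms, an aromatic c carries 1 H when it has two neighbours and 0 H with three, and aromatic n carries 0 H:
  atom 1: O, bond orders sum to 2 (valence 2) → 0 H
  atom 2: C, bond orders sum to 4 (valence 4) → 0 H
  atom 3: O, bond orders sum to 1 (valence 2) → 1 H
  atom 4: aromatic c, 3 neighbours → 0 H
  atom 5: aromatic c, 3 neighbours → 0 H
  atom 6: C, bond orders sum to 1 (valence 4) → 3 H
  atom 7: aromatic c, 2 neighbours → 1 H
  atom 8: aromatic c, 2 neighbours → 1 H
  atom 9: aromatic c, 3 neighbours → 0 H
  atom 10: Cl (halogen, monovalent) → 0 H
  atom 11: aromatic c, 3 neighbours → 0 H
  atom 12: F (halogen, monovalent) → 0 H
Totals → C:8, H:6, Cl:1, F:1, O:2.
In Hill order: C8H6ClFO2.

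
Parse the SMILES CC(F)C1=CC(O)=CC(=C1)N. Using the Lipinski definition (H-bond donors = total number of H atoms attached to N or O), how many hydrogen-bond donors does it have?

Donors: find every N or O and count the H atoms it carries.
  atom 7 (O): bond orders sum to 1 → 1 H
  atom 11 (N): bond orders sum to 1 → 2 H
Lipinski HBD = 3.

3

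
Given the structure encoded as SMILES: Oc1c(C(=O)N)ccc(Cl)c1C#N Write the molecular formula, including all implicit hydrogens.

C8H5ClN2O2

Walk through each heavy atom and fill implicit hydrogens from standard valence (C 4, N 3, O 2, S 2, halogen 1); for lowercase aromatic atoms, an aromatic c carries 1 H when it has two neighbours and 0 H with three, and aromatic n carries 0 H:
  atom 1: O, bond orders sum to 1 (valence 2) → 1 H
  atom 2: aromatic c, 3 neighbours → 0 H
  atom 3: aromatic c, 3 neighbours → 0 H
  atom 4: C, bond orders sum to 4 (valence 4) → 0 H
  atom 5: O, bond orders sum to 2 (valence 2) → 0 H
  atom 6: N, bond orders sum to 1 (valence 3) → 2 H
  atom 7: aromatic c, 2 neighbours → 1 H
  atom 8: aromatic c, 2 neighbours → 1 H
  atom 9: aromatic c, 3 neighbours → 0 H
  atom 10: Cl (halogen, monovalent) → 0 H
  atom 11: aromatic c, 3 neighbours → 0 H
  atom 12: C, bond orders sum to 4 (valence 4) → 0 H
  atom 13: N, bond orders sum to 3 (valence 3) → 0 H
Totals → C:8, H:5, Cl:1, N:2, O:2.
In Hill order: C8H5ClN2O2.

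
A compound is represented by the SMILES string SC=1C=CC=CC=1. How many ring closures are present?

1

In SMILES, each pair of matching ring-closure digits denotes one ring-closing bond; the number of such bonds equals the number of independent rings.
Ring-closure bonds here: 1.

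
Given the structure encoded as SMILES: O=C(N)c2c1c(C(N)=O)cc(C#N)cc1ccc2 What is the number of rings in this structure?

2

In SMILES, each pair of matching ring-closure digits denotes one ring-closing bond; the number of such bonds equals the number of independent rings.
Ring-closure bonds here: 2.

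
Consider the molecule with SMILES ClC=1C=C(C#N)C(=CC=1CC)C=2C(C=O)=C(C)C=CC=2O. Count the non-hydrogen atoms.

Every atom symbol written in the SMILES (organic subset) is one heavy atom; implicit H are not written.
Heavy atoms by element → C:17, Cl:1, N:1, O:2.
Total: 21.

21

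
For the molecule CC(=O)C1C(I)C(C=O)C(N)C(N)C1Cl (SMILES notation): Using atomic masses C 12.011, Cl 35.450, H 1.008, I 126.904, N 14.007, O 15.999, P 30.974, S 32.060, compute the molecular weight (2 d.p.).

First, the molecular formula is C9H14ClIN2O2 (counting implicit H from valence).
  C: 9 × 12.011 = 108.099
  Cl: 1 × 35.450 = 35.450
  H: 14 × 1.008 = 14.112
  I: 1 × 126.904 = 126.904
  N: 2 × 14.007 = 28.014
  O: 2 × 15.999 = 31.998
Sum: 9×12.011 + 1×35.450 + 14×1.008 + 1×126.904 + 2×14.007 + 2×15.999 = 344.577 → 344.58 g/mol.

344.58 g/mol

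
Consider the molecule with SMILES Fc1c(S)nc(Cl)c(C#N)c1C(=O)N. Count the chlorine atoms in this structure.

Scan the SMILES for Cl atoms (remember two-letter symbols like Cl and Br are single atoms).
Chlorine count: 1.

1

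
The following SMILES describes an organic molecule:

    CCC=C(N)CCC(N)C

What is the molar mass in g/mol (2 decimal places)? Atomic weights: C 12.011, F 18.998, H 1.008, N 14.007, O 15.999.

First, the molecular formula is C8H18N2 (counting implicit H from valence).
  C: 8 × 12.011 = 96.088
  H: 18 × 1.008 = 18.144
  N: 2 × 14.007 = 28.014
Sum: 8×12.011 + 18×1.008 + 2×14.007 = 142.246 → 142.25 g/mol.

142.25 g/mol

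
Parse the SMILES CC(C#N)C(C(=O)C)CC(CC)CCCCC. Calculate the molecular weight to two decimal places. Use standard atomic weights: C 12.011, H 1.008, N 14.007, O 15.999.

237.39 g/mol

First, the molecular formula is C15H27NO (counting implicit H from valence).
  C: 15 × 12.011 = 180.165
  H: 27 × 1.008 = 27.216
  N: 1 × 14.007 = 14.007
  O: 1 × 15.999 = 15.999
Sum: 15×12.011 + 27×1.008 + 1×14.007 + 1×15.999 = 237.387 → 237.39 g/mol.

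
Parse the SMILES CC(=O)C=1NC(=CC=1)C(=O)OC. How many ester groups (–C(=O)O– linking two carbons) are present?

1

The ester motif appears at heavy-atom position 9 in the SMILES.
Other groups present: 1 ketone.
Ester count: 1.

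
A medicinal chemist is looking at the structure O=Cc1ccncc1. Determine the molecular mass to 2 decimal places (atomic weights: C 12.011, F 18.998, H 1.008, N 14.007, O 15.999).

107.11 g/mol

First, the molecular formula is C6H5NO (counting implicit H from valence).
  C: 6 × 12.011 = 72.066
  H: 5 × 1.008 = 5.040
  N: 1 × 14.007 = 14.007
  O: 1 × 15.999 = 15.999
Sum: 6×12.011 + 5×1.008 + 1×14.007 + 1×15.999 = 107.112 → 107.11 g/mol.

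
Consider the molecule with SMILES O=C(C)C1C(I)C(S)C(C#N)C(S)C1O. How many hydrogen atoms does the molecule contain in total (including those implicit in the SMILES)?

12

Walk through each heavy atom and fill implicit hydrogens from standard valence (C 4, N 3, O 2, S 2, halogen 1):
  atom 1: O, bond orders sum to 2 (valence 2) → 0 H
  atom 2: C, bond orders sum to 4 (valence 4) → 0 H
  atom 3: C, bond orders sum to 1 (valence 4) → 3 H
  atom 4: C, bond orders sum to 3 (valence 4) → 1 H
  atom 5: C, bond orders sum to 3 (valence 4) → 1 H
  atom 6: I (halogen, monovalent) → 0 H
  atom 7: C, bond orders sum to 3 (valence 4) → 1 H
  atom 8: S, bond orders sum to 1 (valence 2) → 1 H
  atom 9: C, bond orders sum to 3 (valence 4) → 1 H
  atom 10: C, bond orders sum to 4 (valence 4) → 0 H
  atom 11: N, bond orders sum to 3 (valence 3) → 0 H
  atom 12: C, bond orders sum to 3 (valence 4) → 1 H
  atom 13: S, bond orders sum to 1 (valence 2) → 1 H
  atom 14: C, bond orders sum to 3 (valence 4) → 1 H
  atom 15: O, bond orders sum to 1 (valence 2) → 1 H
Total hydrogens: 12.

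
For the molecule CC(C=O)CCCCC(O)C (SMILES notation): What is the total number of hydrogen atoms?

18

Walk through each heavy atom and fill implicit hydrogens from standard valence (C 4, N 3, O 2, S 2, halogen 1):
  atom 1: C, bond orders sum to 1 (valence 4) → 3 H
  atom 2: C, bond orders sum to 3 (valence 4) → 1 H
  atom 3: C, bond orders sum to 3 (valence 4) → 1 H
  atom 4: O, bond orders sum to 2 (valence 2) → 0 H
  atom 5: C, bond orders sum to 2 (valence 4) → 2 H
  atom 6: C, bond orders sum to 2 (valence 4) → 2 H
  atom 7: C, bond orders sum to 2 (valence 4) → 2 H
  atom 8: C, bond orders sum to 2 (valence 4) → 2 H
  atom 9: C, bond orders sum to 3 (valence 4) → 1 H
  atom 10: O, bond orders sum to 1 (valence 2) → 1 H
  atom 11: C, bond orders sum to 1 (valence 4) → 3 H
Total hydrogens: 18.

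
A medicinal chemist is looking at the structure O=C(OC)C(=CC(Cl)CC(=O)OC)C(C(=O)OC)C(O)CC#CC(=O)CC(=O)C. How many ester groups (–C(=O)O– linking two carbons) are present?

The ester motif appears at heavy-atom positions 2, 10, 15 in the SMILES.
Other groups present: 1 alkene, 1 alkyne, 1 hydroxyl, 2 ketone.
Ester count: 3.

3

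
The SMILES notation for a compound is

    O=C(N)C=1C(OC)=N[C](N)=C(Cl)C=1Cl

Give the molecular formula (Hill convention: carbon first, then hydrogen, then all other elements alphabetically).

Walk through each heavy atom and fill implicit hydrogens from standard valence (C 4, N 3, O 2, S 2, halogen 1):
  atom 1: O, bond orders sum to 2 (valence 2) → 0 H
  atom 2: C, bond orders sum to 4 (valence 4) → 0 H
  atom 3: N, bond orders sum to 1 (valence 3) → 2 H
  atom 4: C, bond orders sum to 4 (valence 4) → 0 H
  atom 5: C, bond orders sum to 4 (valence 4) → 0 H
  atom 6: O, bond orders sum to 2 (valence 2) → 0 H
  atom 7: C, bond orders sum to 1 (valence 4) → 3 H
  atom 8: N, bond orders sum to 3 (valence 3) → 0 H
  atom 9: C with explicit H count 0
  atom 10: N, bond orders sum to 1 (valence 3) → 2 H
  atom 11: C, bond orders sum to 4 (valence 4) → 0 H
  atom 12: Cl (halogen, monovalent) → 0 H
  atom 13: C, bond orders sum to 4 (valence 4) → 0 H
  atom 14: Cl (halogen, monovalent) → 0 H
Totals → C:7, H:7, Cl:2, N:3, O:2.

C7H7Cl2N3O2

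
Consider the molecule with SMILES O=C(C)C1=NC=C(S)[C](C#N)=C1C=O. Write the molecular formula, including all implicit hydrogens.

C9H6N2O2S

Walk through each heavy atom and fill implicit hydrogens from standard valence (C 4, N 3, O 2, S 2, halogen 1):
  atom 1: O, bond orders sum to 2 (valence 2) → 0 H
  atom 2: C, bond orders sum to 4 (valence 4) → 0 H
  atom 3: C, bond orders sum to 1 (valence 4) → 3 H
  atom 4: C, bond orders sum to 4 (valence 4) → 0 H
  atom 5: N, bond orders sum to 3 (valence 3) → 0 H
  atom 6: C, bond orders sum to 3 (valence 4) → 1 H
  atom 7: C, bond orders sum to 4 (valence 4) → 0 H
  atom 8: S, bond orders sum to 1 (valence 2) → 1 H
  atom 9: C with explicit H count 0
  atom 10: C, bond orders sum to 4 (valence 4) → 0 H
  atom 11: N, bond orders sum to 3 (valence 3) → 0 H
  atom 12: C, bond orders sum to 4 (valence 4) → 0 H
  atom 13: C, bond orders sum to 3 (valence 4) → 1 H
  atom 14: O, bond orders sum to 2 (valence 2) → 0 H
Totals → C:9, H:6, N:2, O:2, S:1.
In Hill order: C9H6N2O2S.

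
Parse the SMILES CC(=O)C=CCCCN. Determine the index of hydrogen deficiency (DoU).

2

Degree of unsaturation = (number of rings) + (number of π bonds).
Ring closures in the SMILES: 0.
π bonds: 2 double bonds (each 1 DoU) → 2 DoU from unsaturation.
Total DoU = 0 + 2 = 2.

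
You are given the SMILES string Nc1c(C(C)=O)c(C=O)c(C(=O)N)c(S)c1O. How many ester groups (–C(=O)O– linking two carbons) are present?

0

Scan the SMILES for the ester motif — none present.
Groups that are present: 1 aldehyde, 1 amide, 1 hydroxyl, 1 ketone, 1 primary amine, 1 thiol.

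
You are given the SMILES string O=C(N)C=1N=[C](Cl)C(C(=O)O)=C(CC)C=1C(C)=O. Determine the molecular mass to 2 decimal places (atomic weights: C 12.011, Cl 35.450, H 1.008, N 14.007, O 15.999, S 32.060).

First, the molecular formula is C11H11ClN2O4 (counting implicit H from valence).
  C: 11 × 12.011 = 132.121
  Cl: 1 × 35.450 = 35.450
  H: 11 × 1.008 = 11.088
  N: 2 × 14.007 = 28.014
  O: 4 × 15.999 = 63.996
Sum: 11×12.011 + 1×35.450 + 11×1.008 + 2×14.007 + 4×15.999 = 270.669 → 270.67 g/mol.

270.67 g/mol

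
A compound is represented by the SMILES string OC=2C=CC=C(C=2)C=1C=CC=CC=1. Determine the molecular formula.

C12H10O

Walk through each heavy atom and fill implicit hydrogens from standard valence (C 4, N 3, O 2, S 2, halogen 1):
  atom 1: O, bond orders sum to 1 (valence 2) → 1 H
  atom 2: C, bond orders sum to 4 (valence 4) → 0 H
  atom 3: C, bond orders sum to 3 (valence 4) → 1 H
  atom 4: C, bond orders sum to 3 (valence 4) → 1 H
  atom 5: C, bond orders sum to 3 (valence 4) → 1 H
  atom 6: C, bond orders sum to 4 (valence 4) → 0 H
  atom 7: C, bond orders sum to 3 (valence 4) → 1 H
  atom 8: C, bond orders sum to 4 (valence 4) → 0 H
  atom 9: C, bond orders sum to 3 (valence 4) → 1 H
  atom 10: C, bond orders sum to 3 (valence 4) → 1 H
  atom 11: C, bond orders sum to 3 (valence 4) → 1 H
  atom 12: C, bond orders sum to 3 (valence 4) → 1 H
  atom 13: C, bond orders sum to 3 (valence 4) → 1 H
Totals → C:12, H:10, O:1.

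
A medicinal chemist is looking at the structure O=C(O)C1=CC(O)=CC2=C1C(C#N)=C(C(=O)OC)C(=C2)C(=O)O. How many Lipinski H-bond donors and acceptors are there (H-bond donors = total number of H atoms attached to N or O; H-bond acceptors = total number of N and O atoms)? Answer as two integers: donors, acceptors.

3, 8

Donors: find every N or O and count the H atoms it carries.
  atom 1 (O): bond orders sum to 2 → 0 H
  atom 3 (O): bond orders sum to 1 → 1 H
  atom 7 (O): bond orders sum to 1 → 1 H
  atom 13 (N): bond orders sum to 3 → 0 H
  atom 16 (O): bond orders sum to 2 → 0 H
  atom 17 (O): bond orders sum to 2 → 0 H
  atom 22 (O): bond orders sum to 2 → 0 H
  atom 23 (O): bond orders sum to 1 → 1 H
Lipinski HBD = 3.
Acceptors: N atoms = 1, O atoms = 7 → HBA = 8.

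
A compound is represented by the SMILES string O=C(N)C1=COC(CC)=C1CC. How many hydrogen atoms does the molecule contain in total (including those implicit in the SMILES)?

Walk through each heavy atom and fill implicit hydrogens from standard valence (C 4, N 3, O 2, S 2, halogen 1):
  atom 1: O, bond orders sum to 2 (valence 2) → 0 H
  atom 2: C, bond orders sum to 4 (valence 4) → 0 H
  atom 3: N, bond orders sum to 1 (valence 3) → 2 H
  atom 4: C, bond orders sum to 4 (valence 4) → 0 H
  atom 5: C, bond orders sum to 3 (valence 4) → 1 H
  atom 6: O, bond orders sum to 2 (valence 2) → 0 H
  atom 7: C, bond orders sum to 4 (valence 4) → 0 H
  atom 8: C, bond orders sum to 2 (valence 4) → 2 H
  atom 9: C, bond orders sum to 1 (valence 4) → 3 H
  atom 10: C, bond orders sum to 4 (valence 4) → 0 H
  atom 11: C, bond orders sum to 2 (valence 4) → 2 H
  atom 12: C, bond orders sum to 1 (valence 4) → 3 H
Total hydrogens: 13.

13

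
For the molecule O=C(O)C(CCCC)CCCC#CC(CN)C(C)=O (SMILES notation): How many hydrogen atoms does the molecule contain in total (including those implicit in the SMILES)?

25

Walk through each heavy atom and fill implicit hydrogens from standard valence (C 4, N 3, O 2, S 2, halogen 1):
  atom 1: O, bond orders sum to 2 (valence 2) → 0 H
  atom 2: C, bond orders sum to 4 (valence 4) → 0 H
  atom 3: O, bond orders sum to 1 (valence 2) → 1 H
  atom 4: C, bond orders sum to 3 (valence 4) → 1 H
  atom 5: C, bond orders sum to 2 (valence 4) → 2 H
  atom 6: C, bond orders sum to 2 (valence 4) → 2 H
  atom 7: C, bond orders sum to 2 (valence 4) → 2 H
  atom 8: C, bond orders sum to 1 (valence 4) → 3 H
  atom 9: C, bond orders sum to 2 (valence 4) → 2 H
  atom 10: C, bond orders sum to 2 (valence 4) → 2 H
  atom 11: C, bond orders sum to 2 (valence 4) → 2 H
  atom 12: C, bond orders sum to 4 (valence 4) → 0 H
  atom 13: C, bond orders sum to 4 (valence 4) → 0 H
  atom 14: C, bond orders sum to 3 (valence 4) → 1 H
  atom 15: C, bond orders sum to 2 (valence 4) → 2 H
  atom 16: N, bond orders sum to 1 (valence 3) → 2 H
  atom 17: C, bond orders sum to 4 (valence 4) → 0 H
  atom 18: C, bond orders sum to 1 (valence 4) → 3 H
  atom 19: O, bond orders sum to 2 (valence 2) → 0 H
Total hydrogens: 25.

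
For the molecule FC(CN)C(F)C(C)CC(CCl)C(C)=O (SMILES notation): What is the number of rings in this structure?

0

In SMILES, each pair of matching ring-closure digits denotes one ring-closing bond; the number of such bonds equals the number of independent rings.
Ring-closure bonds here: 0.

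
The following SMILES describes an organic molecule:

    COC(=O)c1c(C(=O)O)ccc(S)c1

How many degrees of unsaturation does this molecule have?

Molecular formula: C9H8O4S.
DoU = (2C + 2 + N − H − X) / 2, where X is the halogen count and O/S are ignored.
    = (2·9 + 2 + 0 − 8 − 0) / 2 = 12 / 2 = 6.

6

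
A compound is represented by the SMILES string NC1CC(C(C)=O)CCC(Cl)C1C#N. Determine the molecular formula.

C10H15ClN2O

Walk through each heavy atom and fill implicit hydrogens from standard valence (C 4, N 3, O 2, S 2, halogen 1):
  atom 1: N, bond orders sum to 1 (valence 3) → 2 H
  atom 2: C, bond orders sum to 3 (valence 4) → 1 H
  atom 3: C, bond orders sum to 2 (valence 4) → 2 H
  atom 4: C, bond orders sum to 3 (valence 4) → 1 H
  atom 5: C, bond orders sum to 4 (valence 4) → 0 H
  atom 6: C, bond orders sum to 1 (valence 4) → 3 H
  atom 7: O, bond orders sum to 2 (valence 2) → 0 H
  atom 8: C, bond orders sum to 2 (valence 4) → 2 H
  atom 9: C, bond orders sum to 2 (valence 4) → 2 H
  atom 10: C, bond orders sum to 3 (valence 4) → 1 H
  atom 11: Cl (halogen, monovalent) → 0 H
  atom 12: C, bond orders sum to 3 (valence 4) → 1 H
  atom 13: C, bond orders sum to 4 (valence 4) → 0 H
  atom 14: N, bond orders sum to 3 (valence 3) → 0 H
Totals → C:10, H:15, Cl:1, N:2, O:1.
In Hill order: C10H15ClN2O.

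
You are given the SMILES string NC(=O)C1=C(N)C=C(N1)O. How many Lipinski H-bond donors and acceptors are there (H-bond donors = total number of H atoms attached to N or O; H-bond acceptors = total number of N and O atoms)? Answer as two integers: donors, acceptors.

Donors: find every N or O and count the H atoms it carries.
  atom 1 (N): bond orders sum to 1 → 2 H
  atom 3 (O): bond orders sum to 2 → 0 H
  atom 6 (N): bond orders sum to 1 → 2 H
  atom 9 (N): bond orders sum to 2 → 1 H
  atom 10 (O): bond orders sum to 1 → 1 H
Lipinski HBD = 6.
Acceptors: N atoms = 3, O atoms = 2 → HBA = 5.

6, 5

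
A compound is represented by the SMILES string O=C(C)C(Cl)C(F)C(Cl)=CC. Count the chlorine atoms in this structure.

Scan the SMILES for Cl atoms (remember two-letter symbols like Cl and Br are single atoms).
Chlorine count: 2.

2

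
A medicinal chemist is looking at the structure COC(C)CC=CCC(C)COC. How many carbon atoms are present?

Count every carbon token in the SMILES (each C, including those in ring-closure positions and inside branches).
Carbon count: 11.

11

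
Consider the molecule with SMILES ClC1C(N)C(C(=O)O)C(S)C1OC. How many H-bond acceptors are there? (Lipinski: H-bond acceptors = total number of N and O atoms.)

N atoms: 1; O atoms: 3.
Lipinski HBA = 1 + 3 = 4.

4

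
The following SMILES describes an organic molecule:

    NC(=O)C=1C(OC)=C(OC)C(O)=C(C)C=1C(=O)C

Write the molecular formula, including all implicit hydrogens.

C12H15NO5

Walk through each heavy atom and fill implicit hydrogens from standard valence (C 4, N 3, O 2, S 2, halogen 1):
  atom 1: N, bond orders sum to 1 (valence 3) → 2 H
  atom 2: C, bond orders sum to 4 (valence 4) → 0 H
  atom 3: O, bond orders sum to 2 (valence 2) → 0 H
  atom 4: C, bond orders sum to 4 (valence 4) → 0 H
  atom 5: C, bond orders sum to 4 (valence 4) → 0 H
  atom 6: O, bond orders sum to 2 (valence 2) → 0 H
  atom 7: C, bond orders sum to 1 (valence 4) → 3 H
  atom 8: C, bond orders sum to 4 (valence 4) → 0 H
  atom 9: O, bond orders sum to 2 (valence 2) → 0 H
  atom 10: C, bond orders sum to 1 (valence 4) → 3 H
  atom 11: C, bond orders sum to 4 (valence 4) → 0 H
  atom 12: O, bond orders sum to 1 (valence 2) → 1 H
  atom 13: C, bond orders sum to 4 (valence 4) → 0 H
  atom 14: C, bond orders sum to 1 (valence 4) → 3 H
  atom 15: C, bond orders sum to 4 (valence 4) → 0 H
  atom 16: C, bond orders sum to 4 (valence 4) → 0 H
  atom 17: O, bond orders sum to 2 (valence 2) → 0 H
  atom 18: C, bond orders sum to 1 (valence 4) → 3 H
Totals → C:12, H:15, N:1, O:5.
In Hill order: C12H15NO5.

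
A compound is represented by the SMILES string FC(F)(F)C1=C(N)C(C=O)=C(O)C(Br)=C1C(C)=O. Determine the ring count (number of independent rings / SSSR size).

1

In SMILES, each pair of matching ring-closure digits denotes one ring-closing bond; the number of such bonds equals the number of independent rings.
Ring-closure bonds here: 1.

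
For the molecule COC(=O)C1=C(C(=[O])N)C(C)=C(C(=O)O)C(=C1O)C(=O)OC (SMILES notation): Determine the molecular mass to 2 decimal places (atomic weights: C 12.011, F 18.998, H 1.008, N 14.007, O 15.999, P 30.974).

311.25 g/mol

First, the molecular formula is C13H13NO8 (counting implicit H from valence).
  C: 13 × 12.011 = 156.143
  H: 13 × 1.008 = 13.104
  N: 1 × 14.007 = 14.007
  O: 8 × 15.999 = 127.992
Sum: 13×12.011 + 13×1.008 + 1×14.007 + 8×15.999 = 311.246 → 311.25 g/mol.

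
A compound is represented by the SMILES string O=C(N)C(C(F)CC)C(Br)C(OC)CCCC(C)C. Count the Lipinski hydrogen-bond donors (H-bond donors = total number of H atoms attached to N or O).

2

Donors: find every N or O and count the H atoms it carries.
  atom 1 (O): bond orders sum to 2 → 0 H
  atom 3 (N): bond orders sum to 1 → 2 H
  atom 12 (O): bond orders sum to 2 → 0 H
Lipinski HBD = 2.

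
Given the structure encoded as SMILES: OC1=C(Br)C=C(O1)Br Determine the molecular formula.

C4H2Br2O2

Walk through each heavy atom and fill implicit hydrogens from standard valence (C 4, N 3, O 2, S 2, halogen 1):
  atom 1: O, bond orders sum to 1 (valence 2) → 1 H
  atom 2: C, bond orders sum to 4 (valence 4) → 0 H
  atom 3: C, bond orders sum to 4 (valence 4) → 0 H
  atom 4: Br (halogen, monovalent) → 0 H
  atom 5: C, bond orders sum to 3 (valence 4) → 1 H
  atom 6: C, bond orders sum to 4 (valence 4) → 0 H
  atom 7: O, bond orders sum to 2 (valence 2) → 0 H
  atom 8: Br (halogen, monovalent) → 0 H
Totals → C:4, H:2, Br:2, O:2.
In Hill order: C4H2Br2O2.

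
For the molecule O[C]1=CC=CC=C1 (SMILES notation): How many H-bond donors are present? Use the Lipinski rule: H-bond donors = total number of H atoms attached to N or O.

Donors: find every N or O and count the H atoms it carries.
  atom 1 (O): bond orders sum to 1 → 1 H
Lipinski HBD = 1.

1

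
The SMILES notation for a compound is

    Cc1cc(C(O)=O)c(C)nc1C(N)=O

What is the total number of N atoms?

Scan the SMILES for N atoms (remember two-letter symbols like Cl and Br are single atoms).
Nitrogen count: 2.

2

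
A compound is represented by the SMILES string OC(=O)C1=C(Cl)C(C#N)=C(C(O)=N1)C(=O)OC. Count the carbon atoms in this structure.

Count every carbon token in the SMILES (each C, including those in ring-closure positions and inside branches).
Carbon count: 9.

9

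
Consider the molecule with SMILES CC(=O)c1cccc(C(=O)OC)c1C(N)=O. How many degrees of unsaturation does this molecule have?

7

Molecular formula: C11H11NO4.
DoU = (2C + 2 + N − H − X) / 2, where X is the halogen count and O/S are ignored.
    = (2·11 + 2 + 1 − 11 − 0) / 2 = 14 / 2 = 7.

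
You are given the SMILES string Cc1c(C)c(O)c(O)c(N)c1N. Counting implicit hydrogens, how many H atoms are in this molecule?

12

Walk through each heavy atom and fill implicit hydrogens from standard valence (C 4, N 3, O 2, S 2, halogen 1); for lowercase aromatic atoms, an aromatic c carries 1 H when it has two neighbours and 0 H with three, and aromatic n carries 0 H:
  atom 1: C, bond orders sum to 1 (valence 4) → 3 H
  atom 2: aromatic c, 3 neighbours → 0 H
  atom 3: aromatic c, 3 neighbours → 0 H
  atom 4: C, bond orders sum to 1 (valence 4) → 3 H
  atom 5: aromatic c, 3 neighbours → 0 H
  atom 6: O, bond orders sum to 1 (valence 2) → 1 H
  atom 7: aromatic c, 3 neighbours → 0 H
  atom 8: O, bond orders sum to 1 (valence 2) → 1 H
  atom 9: aromatic c, 3 neighbours → 0 H
  atom 10: N, bond orders sum to 1 (valence 3) → 2 H
  atom 11: aromatic c, 3 neighbours → 0 H
  atom 12: N, bond orders sum to 1 (valence 3) → 2 H
Total hydrogens: 12.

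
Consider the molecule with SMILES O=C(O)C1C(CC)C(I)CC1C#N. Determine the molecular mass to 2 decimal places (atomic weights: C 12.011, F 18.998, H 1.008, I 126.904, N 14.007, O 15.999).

First, the molecular formula is C9H12INO2 (counting implicit H from valence).
  C: 9 × 12.011 = 108.099
  H: 12 × 1.008 = 12.096
  I: 1 × 126.904 = 126.904
  N: 1 × 14.007 = 14.007
  O: 2 × 15.999 = 31.998
Sum: 9×12.011 + 12×1.008 + 1×126.904 + 1×14.007 + 2×15.999 = 293.104 → 293.10 g/mol.

293.10 g/mol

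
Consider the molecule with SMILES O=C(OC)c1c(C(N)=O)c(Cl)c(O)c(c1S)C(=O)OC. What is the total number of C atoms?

11

Count every carbon token in the SMILES (each C, including those in ring-closure positions and inside branches).
Carbon count: 11.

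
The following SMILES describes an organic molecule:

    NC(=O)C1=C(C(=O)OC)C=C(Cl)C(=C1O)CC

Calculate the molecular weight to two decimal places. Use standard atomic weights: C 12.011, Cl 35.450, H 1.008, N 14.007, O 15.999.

First, the molecular formula is C11H12ClNO4 (counting implicit H from valence).
  C: 11 × 12.011 = 132.121
  Cl: 1 × 35.450 = 35.450
  H: 12 × 1.008 = 12.096
  N: 1 × 14.007 = 14.007
  O: 4 × 15.999 = 63.996
Sum: 11×12.011 + 1×35.450 + 12×1.008 + 1×14.007 + 4×15.999 = 257.670 → 257.67 g/mol.

257.67 g/mol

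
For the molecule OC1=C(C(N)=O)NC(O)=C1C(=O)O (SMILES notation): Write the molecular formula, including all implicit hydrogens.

C6H6N2O5

Walk through each heavy atom and fill implicit hydrogens from standard valence (C 4, N 3, O 2, S 2, halogen 1):
  atom 1: O, bond orders sum to 1 (valence 2) → 1 H
  atom 2: C, bond orders sum to 4 (valence 4) → 0 H
  atom 3: C, bond orders sum to 4 (valence 4) → 0 H
  atom 4: C, bond orders sum to 4 (valence 4) → 0 H
  atom 5: N, bond orders sum to 1 (valence 3) → 2 H
  atom 6: O, bond orders sum to 2 (valence 2) → 0 H
  atom 7: N, bond orders sum to 2 (valence 3) → 1 H
  atom 8: C, bond orders sum to 4 (valence 4) → 0 H
  atom 9: O, bond orders sum to 1 (valence 2) → 1 H
  atom 10: C, bond orders sum to 4 (valence 4) → 0 H
  atom 11: C, bond orders sum to 4 (valence 4) → 0 H
  atom 12: O, bond orders sum to 2 (valence 2) → 0 H
  atom 13: O, bond orders sum to 1 (valence 2) → 1 H
Totals → C:6, H:6, N:2, O:5.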